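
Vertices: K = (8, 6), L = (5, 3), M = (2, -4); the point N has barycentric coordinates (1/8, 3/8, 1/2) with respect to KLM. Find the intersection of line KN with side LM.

(23/7, -1)

Line KN meets LM where the K-coordinate vanishes; zeroing N's K-weight and renormalizing leaves L, M-weights 3/8 : 1/2 → (3/7, 4/7).
So J = (3/7)·L + (4/7)·M = (23/7, -1).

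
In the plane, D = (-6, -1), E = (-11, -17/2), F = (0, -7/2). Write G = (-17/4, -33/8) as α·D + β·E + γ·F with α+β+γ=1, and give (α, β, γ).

(1/4, 1/4, 1/2)

Signed area of the reference triangle: [DEF] = ½·((-6)·(-17/2−(-7/2)) + (-11)·(-7/2−(-1)) + 0·(-1−(-17/2))) = ½·(30 + 55/2 + 0) = 115/4.
[GEF] = ½·((-17/4)·(-17/2−(-7/2)) + (-11)·(-7/2−(-33/8)) + 0·(-33/8−(-17/2))) = ½·(85/4 − 55/8 + 0) = 115/16, so the D-coordinate is (115/16)/(115/4) = 1/4.
[DGF] = ½·((-6)·(-33/8−(-7/2)) + (-17/4)·(-7/2−(-1)) + 0·(-1−(-33/8))) = ½·(15/4 + 85/8 + 0) = 115/16, so the E-coordinate is 1/4.
[DEG] = ½·((-6)·(-17/2−(-33/8)) + (-11)·(-33/8−(-1)) + (-17/4)·(-1−(-17/2))) = ½·(105/4 + 275/8 − 255/8) = 115/8, so the F-coordinate is 1/2.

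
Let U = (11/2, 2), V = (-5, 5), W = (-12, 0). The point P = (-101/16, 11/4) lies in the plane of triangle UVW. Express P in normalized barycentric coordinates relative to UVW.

(1/8, 1/2, 3/8)

Signed area of the reference triangle: [UVW] = ½·((11/2)·(5−0) + (-5)·(0−2) + (-12)·(2−5)) = ½·(55/2 + 10 + 36) = 147/4.
[PVW] = ½·((-101/16)·(5−0) + (-5)·(0−(11/4)) + (-12)·(11/4−5)) = ½·(-505/16 + 55/4 + 27) = 147/32, so the U-coordinate is (147/32)/(147/4) = 1/8.
[UPW] = ½·((11/2)·(11/4−0) + (-101/16)·(0−2) + (-12)·(2−(11/4))) = ½·(121/8 + 101/8 + 9) = 147/8, so the V-coordinate is 1/2.
[UVP] = ½·((11/2)·(5−(11/4)) + (-5)·(11/4−2) + (-101/16)·(2−5)) = ½·(99/8 − 15/4 + 303/16) = 441/32, so the W-coordinate is 3/8.
Check: 1/8 + 1/2 + 3/8 = 1.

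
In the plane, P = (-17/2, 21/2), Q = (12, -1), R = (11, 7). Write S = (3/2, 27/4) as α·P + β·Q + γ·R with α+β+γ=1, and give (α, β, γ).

Signed area of the reference triangle: [PQR] = ½·((-17/2)·(-1−7) + 12·(7−(21/2)) + 11·(21/2−(-1))) = ½·(68 − 42 + 253/2) = 305/4.
[SQR] = ½·((3/2)·(-1−7) + 12·(7−(27/4)) + 11·(27/4−(-1))) = ½·(-12 + 3 + 341/4) = 305/8, so the P-coordinate is (305/8)/(305/4) = 1/2.
[PSR] = ½·((-17/2)·(27/4−7) + (3/2)·(7−(21/2)) + 11·(21/2−(27/4))) = ½·(17/8 − 21/4 + 165/4) = 305/16, so the Q-coordinate is 1/4.
[PQS] = ½·((-17/2)·(-1−(27/4)) + 12·(27/4−(21/2)) + (3/2)·(21/2−(-1))) = ½·(527/8 − 45 + 69/4) = 305/16, so the R-coordinate is 1/4.

(1/2, 1/4, 1/4)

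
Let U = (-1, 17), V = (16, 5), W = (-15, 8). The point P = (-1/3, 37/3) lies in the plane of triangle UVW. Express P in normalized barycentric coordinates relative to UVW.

Signed area of the reference triangle: [UVW] = ½·((-1)·(5−8) + 16·(8−17) + (-15)·(17−5)) = ½·(3 − 144 − 180) = -321/2.
[PVW] = ½·((-1/3)·(5−8) + 16·(8−(37/3)) + (-15)·(37/3−5)) = ½·(1 − 208/3 − 110) = -535/6, so the U-coordinate is (-535/6)/(-321/2) = 5/9.
[UPW] = ½·((-1)·(37/3−8) + (-1/3)·(8−17) + (-15)·(17−(37/3))) = ½·(-13/3 + 3 − 70) = -107/3, so the V-coordinate is 2/9.
[UVP] = ½·((-1)·(5−(37/3)) + 16·(37/3−17) + (-1/3)·(17−5)) = ½·(22/3 − 224/3 − 4) = -107/3, so the W-coordinate is 2/9.

(5/9, 2/9, 2/9)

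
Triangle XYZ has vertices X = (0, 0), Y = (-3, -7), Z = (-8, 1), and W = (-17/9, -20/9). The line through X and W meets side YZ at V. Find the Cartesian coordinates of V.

(-17/4, -5)

Barycentric coordinates of W with respect to XYZ: (5/9, 1/3, 1/9).
On side YZ the X-coordinate is zero; dropping W's X-weight 5/9 and renormalizing the remaining 1/3 : 1/9 gives weights 3/4, 1/4 on Y, Z.
V = (3/4)·(-3, -7) + (1/4)·(-8, 1) = (-17/4, -5).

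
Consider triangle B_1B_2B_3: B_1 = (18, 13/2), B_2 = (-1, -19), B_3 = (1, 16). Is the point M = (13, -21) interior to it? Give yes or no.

no

Barycentric coordinates of M: (247/307, 515/614, -395/614).
The three coordinates are positive, positive, negative; a point is interior exactly when all three are positive.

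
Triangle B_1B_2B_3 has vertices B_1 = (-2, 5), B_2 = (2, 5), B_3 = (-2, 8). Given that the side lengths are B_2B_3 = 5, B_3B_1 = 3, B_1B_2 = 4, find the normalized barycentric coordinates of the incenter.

(5/12, 1/4, 1/3)

The incenter has barycentric coordinates proportional to the opposite side lengths: (5 : 3 : 4).
Normalizing by 5+3+4 = 12 gives (5/12, 1/4, 1/3).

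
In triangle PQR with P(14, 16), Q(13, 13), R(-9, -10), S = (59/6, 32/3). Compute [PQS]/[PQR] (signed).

[PQR] = ½·(14·(13−(-10)) + 13·(-10−16) + (-9)·(16−13)) = ½·(322 − 338 − 27) = -43/2.
[PQS] = ½·(14·(13−(32/3)) + 13·(32/3−16) + (59/6)·(16−13)) = ½·(98/3 − 208/3 + 59/2) = -43/12, so the ratio is (-43/12)/(-43/2) = 1/6.

1/6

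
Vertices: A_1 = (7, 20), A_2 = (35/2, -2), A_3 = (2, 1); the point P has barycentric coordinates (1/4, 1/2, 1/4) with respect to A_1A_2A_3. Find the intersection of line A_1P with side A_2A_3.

(37/3, -1)

Line A_1P meets A_2A_3 where the A_1-coordinate vanishes; zeroing P's A_1-weight and renormalizing leaves A_2, A_3-weights 1/2 : 1/4 → (2/3, 1/3).
So Q = (2/3)·A_2 + (1/3)·A_3 = (37/3, -1).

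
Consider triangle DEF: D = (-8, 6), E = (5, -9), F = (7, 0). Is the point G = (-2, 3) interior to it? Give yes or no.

Barycentric coordinates of G: (29/49, 3/49, 17/49).
The three coordinates are positive, positive, positive; a point is interior exactly when all three are positive.

yes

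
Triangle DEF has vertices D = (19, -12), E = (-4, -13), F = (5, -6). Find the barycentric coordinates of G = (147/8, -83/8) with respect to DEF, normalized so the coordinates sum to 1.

Signed area of the reference triangle: [DEF] = ½·(19·(-13−(-6)) + (-4)·(-6−(-12)) + 5·(-12−(-13))) = ½·(-133 − 24 + 5) = -76.
[GEF] = ½·((147/8)·(-13−(-6)) + (-4)·(-6−(-83/8)) + 5·(-83/8−(-13))) = ½·(-1029/8 − 35/2 + 105/8) = -133/2, so the D-coordinate is (-133/2)/(-76) = 7/8.
[DGF] = ½·(19·(-83/8−(-6)) + (147/8)·(-6−(-12)) + 5·(-12−(-83/8))) = ½·(-665/8 + 441/4 − 65/8) = 19/2, so the E-coordinate is -1/8.
[DEG] = ½·(19·(-13−(-83/8)) + (-4)·(-83/8−(-12)) + (147/8)·(-12−(-13))) = ½·(-399/8 − 13/2 + 147/8) = -19, so the F-coordinate is 1/4.

(7/8, -1/8, 1/4)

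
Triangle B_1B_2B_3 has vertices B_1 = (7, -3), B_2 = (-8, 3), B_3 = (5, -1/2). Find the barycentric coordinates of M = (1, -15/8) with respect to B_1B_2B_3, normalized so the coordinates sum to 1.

Signed area of the reference triangle: [B_1B_2B_3] = ½·(7·(3−(-1/2)) + (-8)·(-1/2−(-3)) + 5·(-3−3)) = ½·(49/2 − 20 − 30) = -51/4.
[MB_2B_3] = ½·(1·(3−(-1/2)) + (-8)·(-1/2−(-15/8)) + 5·(-15/8−3)) = ½·(7/2 − 11 − 195/8) = -255/16, so the B_1-coordinate is (-255/16)/(-51/4) = 5/4.
[B_1MB_3] = ½·(7·(-15/8−(-1/2)) + 1·(-1/2−(-3)) + 5·(-3−(-15/8))) = ½·(-77/8 + 5/2 − 45/8) = -51/8, so the B_2-coordinate is 1/2.
[B_1B_2M] = ½·(7·(3−(-15/8)) + (-8)·(-15/8−(-3)) + 1·(-3−3)) = ½·(273/8 − 9 − 6) = 153/16, so the B_3-coordinate is -3/4.

(5/4, 1/2, -3/4)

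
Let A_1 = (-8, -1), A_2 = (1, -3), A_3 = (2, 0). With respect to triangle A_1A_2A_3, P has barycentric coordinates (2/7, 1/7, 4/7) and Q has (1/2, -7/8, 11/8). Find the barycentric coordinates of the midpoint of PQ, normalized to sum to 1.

Since both coordinate triples sum to 1, the midpoint's barycentrics are the componentwise average.
(2/7+1/2)/2 = 11/28; similarly -41/112 and 109/112.

(11/28, -41/112, 109/112)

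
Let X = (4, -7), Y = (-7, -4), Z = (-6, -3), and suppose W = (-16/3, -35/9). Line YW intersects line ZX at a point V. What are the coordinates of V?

(-4, -19/5)

Barycentric coordinates of W with respect to XYZ: (1/9, 4/9, 4/9).
On side ZX the Y-coordinate is zero; dropping W's Y-weight 4/9 and renormalizing the remaining 4/9 : 1/9 gives weights 4/5, 1/5 on Z, X.
V = (4/5)·(-6, -3) + (1/5)·(4, -7) = (-4, -19/5).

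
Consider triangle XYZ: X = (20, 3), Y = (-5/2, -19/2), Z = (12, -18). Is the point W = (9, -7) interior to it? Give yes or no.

yes

Barycentric coordinates of W: (268/745, 302/745, 35/149).
The three coordinates are positive, positive, positive; a point is interior exactly when all three are positive.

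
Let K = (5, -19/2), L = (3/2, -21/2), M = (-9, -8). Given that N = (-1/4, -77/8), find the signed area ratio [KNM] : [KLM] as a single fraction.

1/2

[KLM] = ½·(5·(-21/2−(-8)) + (3/2)·(-8−(-19/2)) + (-9)·(-19/2−(-21/2))) = ½·(-25/2 + 9/4 − 9) = -77/8.
[KNM] = ½·(5·(-77/8−(-8)) + (-1/4)·(-8−(-19/2)) + (-9)·(-19/2−(-77/8))) = ½·(-65/8 − 3/8 − 9/8) = -77/16, so the ratio is (-77/16)/(-77/8) = 1/2.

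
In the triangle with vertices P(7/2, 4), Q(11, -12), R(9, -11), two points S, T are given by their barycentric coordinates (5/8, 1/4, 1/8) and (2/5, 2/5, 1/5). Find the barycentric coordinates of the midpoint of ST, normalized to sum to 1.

(41/80, 13/40, 13/80)

Since both coordinate triples sum to 1, the midpoint's barycentrics are the componentwise average.
(5/8+2/5)/2 = 41/80; similarly 13/40 and 13/80.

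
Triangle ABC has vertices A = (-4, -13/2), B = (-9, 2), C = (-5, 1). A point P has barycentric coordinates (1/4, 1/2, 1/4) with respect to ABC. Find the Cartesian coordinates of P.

(-27/4, -3/8)

P = (1/4)·A + (1/2)·B + (1/4)·C.
x-coordinate: (1/4)·(-4) + (1/2)·(-9) + (1/4)·(-5) = -27/4.
y-coordinate: (1/4)·(-13/2) + (1/2)·2 + (1/4)·1 = -3/8.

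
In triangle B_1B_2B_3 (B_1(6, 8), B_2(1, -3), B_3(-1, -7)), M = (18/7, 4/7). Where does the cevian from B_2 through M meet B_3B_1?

Barycentric coordinates of M with respect to B_1B_2B_3: (3/7, 2/7, 2/7).
On side B_3B_1 the B_2-coordinate is zero; dropping M's B_2-weight 2/7 and renormalizing the remaining 2/7 : 3/7 gives weights 2/5, 3/5 on B_3, B_1.
N = (2/5)·(-1, -7) + (3/5)·(6, 8) = (16/5, 2).

(16/5, 2)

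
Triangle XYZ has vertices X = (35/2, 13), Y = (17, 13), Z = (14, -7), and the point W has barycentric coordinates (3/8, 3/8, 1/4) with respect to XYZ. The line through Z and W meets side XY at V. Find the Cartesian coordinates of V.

Line ZW meets XY where the Z-coordinate vanishes; zeroing W's Z-weight and renormalizing leaves X, Y-weights 3/8 : 3/8 → (1/2, 1/2).
So V = (1/2)·X + (1/2)·Y = (69/4, 13).

(69/4, 13)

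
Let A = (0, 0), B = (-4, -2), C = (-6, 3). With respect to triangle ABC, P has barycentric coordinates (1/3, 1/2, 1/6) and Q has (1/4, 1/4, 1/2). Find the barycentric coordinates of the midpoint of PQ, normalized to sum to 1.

(7/24, 3/8, 1/3)

Since both coordinate triples sum to 1, the midpoint's barycentrics are the componentwise average.
(1/3+1/4)/2 = 7/24; similarly 3/8 and 1/3.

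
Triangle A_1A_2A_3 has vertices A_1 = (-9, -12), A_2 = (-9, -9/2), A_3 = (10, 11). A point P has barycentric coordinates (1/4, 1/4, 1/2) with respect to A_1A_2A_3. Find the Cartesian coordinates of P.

(1/2, 11/8)

P = (1/4)·A_1 + (1/4)·A_2 + (1/2)·A_3.
x-coordinate: (1/4)·(-9) + (1/4)·(-9) + (1/2)·10 = 1/2.
y-coordinate: (1/4)·(-12) + (1/4)·(-9/2) + (1/2)·11 = 11/8.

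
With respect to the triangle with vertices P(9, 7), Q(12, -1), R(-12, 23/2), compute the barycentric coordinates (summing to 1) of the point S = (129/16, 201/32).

Signed area of the reference triangle: [PQR] = ½·(9·(-1−(23/2)) + 12·(23/2−7) + (-12)·(7−(-1))) = ½·(-225/2 + 54 − 96) = -309/4.
[SQR] = ½·((129/16)·(-1−(23/2)) + 12·(23/2−(201/32)) + (-12)·(201/32−(-1))) = ½·(-3225/32 + 501/8 − 699/8) = -4017/64, so the P-coordinate is (-4017/64)/(-309/4) = 13/16.
[PSR] = ½·(9·(201/32−(23/2)) + (129/16)·(23/2−7) + (-12)·(7−(201/32))) = ½·(-1503/32 + 1161/32 − 69/8) = -309/32, so the Q-coordinate is 1/8.
[PQS] = ½·(9·(-1−(201/32)) + 12·(201/32−7) + (129/16)·(7−(-1))) = ½·(-2097/32 − 69/8 + 129/2) = -309/64, so the R-coordinate is 1/16.
Check: 13/16 + 1/8 + 1/16 = 1.

(13/16, 1/8, 1/16)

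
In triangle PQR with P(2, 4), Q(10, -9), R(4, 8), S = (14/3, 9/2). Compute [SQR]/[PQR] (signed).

[PQR] = ½·(2·(-9−8) + 10·(8−4) + 4·(4−(-9))) = ½·(-34 + 40 + 52) = 29.
[SQR] = ½·((14/3)·(-9−8) + 10·(8−(9/2)) + 4·(9/2−(-9))) = ½·(-238/3 + 35 + 54) = 29/6, so the ratio is (29/6)/29 = 1/6.

1/6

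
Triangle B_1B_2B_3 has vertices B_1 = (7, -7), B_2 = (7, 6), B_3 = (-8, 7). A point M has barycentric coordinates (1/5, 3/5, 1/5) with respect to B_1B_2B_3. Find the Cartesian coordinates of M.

(4, 18/5)

M = (1/5)·B_1 + (3/5)·B_2 + (1/5)·B_3.
x-coordinate: (1/5)·7 + (3/5)·7 + (1/5)·(-8) = 4.
y-coordinate: (1/5)·(-7) + (3/5)·6 + (1/5)·7 = 18/5.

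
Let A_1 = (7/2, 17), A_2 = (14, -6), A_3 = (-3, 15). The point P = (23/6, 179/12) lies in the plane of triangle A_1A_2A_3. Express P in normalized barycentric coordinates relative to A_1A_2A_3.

Signed area of the reference triangle: [A_1A_2A_3] = ½·((7/2)·(-6−15) + 14·(15−17) + (-3)·(17−(-6))) = ½·(-147/2 − 28 − 69) = -341/4.
[PA_2A_3] = ½·((23/6)·(-6−15) + 14·(15−(179/12)) + (-3)·(179/12−(-6))) = ½·(-161/2 + 7/6 − 251/4) = -1705/24, so the A_1-coordinate is (-1705/24)/(-341/4) = 5/6.
[A_1PA_3] = ½·((7/2)·(179/12−15) + (23/6)·(15−17) + (-3)·(17−(179/12))) = ½·(-7/24 − 23/3 − 25/4) = -341/48, so the A_2-coordinate is 1/12.
[A_1A_2P] = ½·((7/2)·(-6−(179/12)) + 14·(179/12−17) + (23/6)·(17−(-6))) = ½·(-1757/24 − 175/6 + 529/6) = -341/48, so the A_3-coordinate is 1/12.

(5/6, 1/12, 1/12)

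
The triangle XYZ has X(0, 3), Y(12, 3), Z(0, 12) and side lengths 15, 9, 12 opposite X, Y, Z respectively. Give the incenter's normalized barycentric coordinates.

The incenter has barycentric coordinates proportional to the opposite side lengths: (15 : 9 : 12).
Normalizing by 15+9+12 = 36 gives (5/12, 1/4, 1/3).

(5/12, 1/4, 1/3)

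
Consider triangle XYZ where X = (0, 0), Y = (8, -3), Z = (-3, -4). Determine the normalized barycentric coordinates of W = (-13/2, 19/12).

(19/12, -3/4, 1/6)

Signed area of the reference triangle: [XYZ] = ½·(0·(-3−(-4)) + 8·(-4−0) + (-3)·(0−(-3))) = ½·(0 − 32 − 9) = -41/2.
[WYZ] = ½·((-13/2)·(-3−(-4)) + 8·(-4−(19/12)) + (-3)·(19/12−(-3))) = ½·(-13/2 − 134/3 − 55/4) = -779/24, so the X-coordinate is (-779/24)/(-41/2) = 19/12.
[XWZ] = ½·(0·(19/12−(-4)) + (-13/2)·(-4−0) + (-3)·(0−(19/12))) = ½·(0 + 26 + 19/4) = 123/8, so the Y-coordinate is -3/4.
[XYW] = ½·(0·(-3−(19/12)) + 8·(19/12−0) + (-13/2)·(0−(-3))) = ½·(0 + 38/3 − 39/2) = -41/12, so the Z-coordinate is 1/6.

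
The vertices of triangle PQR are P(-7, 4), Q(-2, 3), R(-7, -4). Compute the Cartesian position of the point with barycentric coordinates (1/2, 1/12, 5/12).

(-79/12, 7/12)

S = (1/2)·P + (1/12)·Q + (5/12)·R.
x-coordinate: (1/2)·(-7) + (1/12)·(-2) + (5/12)·(-7) = -79/12.
y-coordinate: (1/2)·4 + (1/12)·3 + (5/12)·(-4) = 7/12.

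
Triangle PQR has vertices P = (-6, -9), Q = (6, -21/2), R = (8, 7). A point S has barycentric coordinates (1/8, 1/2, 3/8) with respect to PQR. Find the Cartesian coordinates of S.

(21/4, -15/4)

S = (1/8)·P + (1/2)·Q + (3/8)·R.
x-coordinate: (1/8)·(-6) + (1/2)·6 + (3/8)·8 = 21/4.
y-coordinate: (1/8)·(-9) + (1/2)·(-21/2) + (3/8)·7 = -15/4.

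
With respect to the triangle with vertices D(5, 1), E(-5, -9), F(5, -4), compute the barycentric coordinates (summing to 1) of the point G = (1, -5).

Signed area of the reference triangle: [DEF] = ½·(5·(-9−(-4)) + (-5)·(-4−1) + 5·(1−(-9))) = ½·(-25 + 25 + 50) = 25.
[GEF] = ½·(1·(-9−(-4)) + (-5)·(-4−(-5)) + 5·(-5−(-9))) = ½·(-5 − 5 + 20) = 5, so the D-coordinate is 5/25 = 1/5.
[DGF] = ½·(5·(-5−(-4)) + 1·(-4−1) + 5·(1−(-5))) = ½·(-5 − 5 + 30) = 10, so the E-coordinate is 2/5.
[DEG] = ½·(5·(-9−(-5)) + (-5)·(-5−1) + 1·(1−(-9))) = ½·(-20 + 30 + 10) = 10, so the F-coordinate is 2/5.

(1/5, 2/5, 2/5)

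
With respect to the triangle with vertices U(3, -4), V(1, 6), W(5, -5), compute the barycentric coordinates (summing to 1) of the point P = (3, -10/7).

Signed area of the reference triangle: [UVW] = ½·(3·(6−(-5)) + 1·(-5−(-4)) + 5·(-4−6)) = ½·(33 − 1 − 50) = -9.
[PVW] = ½·(3·(6−(-5)) + 1·(-5−(-10/7)) + 5·(-10/7−6)) = ½·(33 − 25/7 − 260/7) = -27/7, so the U-coordinate is (-27/7)/(-9) = 3/7.
[UPW] = ½·(3·(-10/7−(-5)) + 3·(-5−(-4)) + 5·(-4−(-10/7))) = ½·(75/7 − 3 − 90/7) = -18/7, so the V-coordinate is 2/7.
[UVP] = ½·(3·(6−(-10/7)) + 1·(-10/7−(-4)) + 3·(-4−6)) = ½·(156/7 + 18/7 − 30) = -18/7, so the W-coordinate is 2/7.

(3/7, 2/7, 2/7)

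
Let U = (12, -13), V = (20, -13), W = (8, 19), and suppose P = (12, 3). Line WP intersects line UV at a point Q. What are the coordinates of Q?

(16, -13)

Barycentric coordinates of P with respect to UVW: (1/4, 1/4, 1/2).
On side UV the W-coordinate is zero; dropping P's W-weight 1/2 and renormalizing the remaining 1/4 : 1/4 gives weights 1/2, 1/2 on U, V.
Q = (1/2)·(12, -13) + (1/2)·(20, -13) = (16, -13).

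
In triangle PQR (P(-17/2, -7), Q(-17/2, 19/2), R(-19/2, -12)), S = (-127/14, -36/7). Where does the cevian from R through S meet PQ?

Barycentric coordinates of S with respect to PQR: (1/7, 2/7, 4/7).
On side PQ the R-coordinate is zero; dropping S's R-weight 4/7 and renormalizing the remaining 1/7 : 2/7 gives weights 1/3, 2/3 on P, Q.
T = (1/3)·(-17/2, -7) + (2/3)·(-17/2, 19/2) = (-17/2, 4).

(-17/2, 4)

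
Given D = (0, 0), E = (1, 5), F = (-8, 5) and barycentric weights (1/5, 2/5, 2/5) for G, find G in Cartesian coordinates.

(-14/5, 4)

G = (1/5)·D + (2/5)·E + (2/5)·F.
x-coordinate: (1/5)·0 + (2/5)·1 + (2/5)·(-8) = -14/5.
y-coordinate: (1/5)·0 + (2/5)·5 + (2/5)·5 = 4.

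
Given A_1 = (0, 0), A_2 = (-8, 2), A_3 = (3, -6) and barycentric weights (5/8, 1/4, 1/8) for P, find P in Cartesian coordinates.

P = (5/8)·A_1 + (1/4)·A_2 + (1/8)·A_3.
x-coordinate: (5/8)·0 + (1/4)·(-8) + (1/8)·3 = -13/8.
y-coordinate: (5/8)·0 + (1/4)·2 + (1/8)·(-6) = -1/4.

(-13/8, -1/4)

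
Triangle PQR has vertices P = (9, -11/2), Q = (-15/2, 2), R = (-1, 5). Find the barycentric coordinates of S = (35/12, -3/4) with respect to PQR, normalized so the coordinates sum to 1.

Signed area of the reference triangle: [PQR] = ½·(9·(2−5) + (-15/2)·(5−(-11/2)) + (-1)·(-11/2−2)) = ½·(-27 − 315/4 + 15/2) = -393/8.
[SQR] = ½·((35/12)·(2−5) + (-15/2)·(5−(-3/4)) + (-1)·(-3/4−2)) = ½·(-35/4 − 345/8 + 11/4) = -393/16, so the P-coordinate is (-393/16)/(-393/8) = 1/2.
[PSR] = ½·(9·(-3/4−5) + (35/12)·(5−(-11/2)) + (-1)·(-11/2−(-3/4))) = ½·(-207/4 + 245/8 + 19/4) = -131/16, so the Q-coordinate is 1/6.
[PQS] = ½·(9·(2−(-3/4)) + (-15/2)·(-3/4−(-11/2)) + (35/12)·(-11/2−2)) = ½·(99/4 − 285/8 − 175/8) = -131/8, so the R-coordinate is 1/3.

(1/2, 1/6, 1/3)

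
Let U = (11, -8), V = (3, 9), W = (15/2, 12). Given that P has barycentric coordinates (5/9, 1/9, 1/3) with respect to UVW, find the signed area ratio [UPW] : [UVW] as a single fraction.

1/9

The signed ratio [UPW]/[UVW] equals the barycentric coordinate of P at vertex V, which is 1/9.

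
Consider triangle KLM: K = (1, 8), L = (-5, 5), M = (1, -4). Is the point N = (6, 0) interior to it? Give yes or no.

no

Barycentric coordinates of N: (23/24, -5/6, 7/8).
The three coordinates are positive, negative, positive; a point is interior exactly when all three are positive.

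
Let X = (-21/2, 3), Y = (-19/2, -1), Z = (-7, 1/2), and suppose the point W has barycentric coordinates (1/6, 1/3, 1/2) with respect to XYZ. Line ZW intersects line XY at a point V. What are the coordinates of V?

(-59/6, 1/3)

Line ZW meets XY where the Z-coordinate vanishes; zeroing W's Z-weight and renormalizing leaves X, Y-weights 1/6 : 1/3 → (1/3, 2/3).
So V = (1/3)·X + (2/3)·Y = (-59/6, 1/3).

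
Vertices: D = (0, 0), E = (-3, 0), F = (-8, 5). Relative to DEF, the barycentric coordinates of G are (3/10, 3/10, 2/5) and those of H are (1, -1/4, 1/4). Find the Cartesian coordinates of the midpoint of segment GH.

(-107/40, 13/8)

Barycentric coordinates of the midpoint are the average: (13/20, 1/40, 13/40).
Converting: (13/20)·D + (1/40)·E + (13/40)·F = (-107/40, 13/8).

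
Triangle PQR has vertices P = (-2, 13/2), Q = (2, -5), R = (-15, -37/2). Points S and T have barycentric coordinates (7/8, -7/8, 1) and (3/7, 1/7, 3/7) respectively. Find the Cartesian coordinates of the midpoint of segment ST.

(-51/4, -1601/224)

Barycentric coordinates of the midpoint are the average: (73/112, -41/112, 5/7).
Converting: (73/112)·P + (-41/112)·Q + (5/7)·R = (-51/4, -1601/224).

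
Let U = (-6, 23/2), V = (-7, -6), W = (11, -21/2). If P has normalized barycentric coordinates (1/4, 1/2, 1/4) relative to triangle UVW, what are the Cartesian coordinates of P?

P = (1/4)·U + (1/2)·V + (1/4)·W.
x-coordinate: (1/4)·(-6) + (1/2)·(-7) + (1/4)·11 = -9/4.
y-coordinate: (1/4)·(23/2) + (1/2)·(-6) + (1/4)·(-21/2) = -11/4.

(-9/4, -11/4)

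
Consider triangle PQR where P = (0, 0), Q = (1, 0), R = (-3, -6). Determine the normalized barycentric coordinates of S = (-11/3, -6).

(2/3, -2/3, 1)

Signed area of the reference triangle: [PQR] = ½·(0·(0−(-6)) + 1·(-6−0) + (-3)·(0−0)) = ½·(0 − 6 + 0) = -3.
[SQR] = ½·((-11/3)·(0−(-6)) + 1·(-6−(-6)) + (-3)·(-6−0)) = ½·(-22 + 0 + 18) = -2, so the P-coordinate is (-2)/(-3) = 2/3.
[PSR] = ½·(0·(-6−(-6)) + (-11/3)·(-6−0) + (-3)·(0−(-6))) = ½·(0 + 22 − 18) = 2, so the Q-coordinate is -2/3.
[PQS] = ½·(0·(0−(-6)) + 1·(-6−0) + (-11/3)·(0−0)) = ½·(0 − 6 + 0) = -3, so the R-coordinate is 1.
Check: 2/3 − 2/3 + 1 = 1.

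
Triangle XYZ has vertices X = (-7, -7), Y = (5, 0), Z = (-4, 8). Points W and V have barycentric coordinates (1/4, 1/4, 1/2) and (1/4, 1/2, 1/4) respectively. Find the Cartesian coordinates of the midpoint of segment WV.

(-11/8, 5/4)

Barycentric coordinates of the midpoint are the average: (1/4, 3/8, 3/8).
Converting: (1/4)·X + (3/8)·Y + (3/8)·Z = (-11/8, 5/4).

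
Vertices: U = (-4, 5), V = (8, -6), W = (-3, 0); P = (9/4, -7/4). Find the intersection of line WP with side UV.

Barycentric coordinates of P with respect to UVW: (1/4, 1/2, 1/4).
On side UV the W-coordinate is zero; dropping P's W-weight 1/4 and renormalizing the remaining 1/4 : 1/2 gives weights 1/3, 2/3 on U, V.
Q = (1/3)·(-4, 5) + (2/3)·(8, -6) = (4, -7/3).

(4, -7/3)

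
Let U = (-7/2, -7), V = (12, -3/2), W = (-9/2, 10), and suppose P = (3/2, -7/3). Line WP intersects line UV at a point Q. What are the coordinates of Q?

(27/10, -24/5)

Barycentric coordinates of P with respect to UVW: (1/2, 1/3, 1/6).
On side UV the W-coordinate is zero; dropping P's W-weight 1/6 and renormalizing the remaining 1/2 : 1/3 gives weights 3/5, 2/5 on U, V.
Q = (3/5)·(-7/2, -7) + (2/5)·(12, -3/2) = (27/10, -24/5).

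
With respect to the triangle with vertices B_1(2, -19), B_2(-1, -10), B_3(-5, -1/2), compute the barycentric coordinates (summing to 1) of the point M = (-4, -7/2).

Signed area of the reference triangle: [B_1B_2B_3] = ½·(2·(-10−(-1/2)) + (-1)·(-1/2−(-19)) + (-5)·(-19−(-10))) = ½·(-19 − 37/2 + 45) = 15/4.
[MB_2B_3] = ½·((-4)·(-10−(-1/2)) + (-1)·(-1/2−(-7/2)) + (-5)·(-7/2−(-10))) = ½·(38 − 3 − 65/2) = 5/4, so the B_1-coordinate is (5/4)/(15/4) = 1/3.
[B_1MB_3] = ½·(2·(-7/2−(-1/2)) + (-4)·(-1/2−(-19)) + (-5)·(-19−(-7/2))) = ½·(-6 − 74 + 155/2) = -5/4, so the B_2-coordinate is -1/3.
[B_1B_2M] = ½·(2·(-10−(-7/2)) + (-1)·(-7/2−(-19)) + (-4)·(-19−(-10))) = ½·(-13 − 31/2 + 36) = 15/4, so the B_3-coordinate is 1.

(1/3, -1/3, 1)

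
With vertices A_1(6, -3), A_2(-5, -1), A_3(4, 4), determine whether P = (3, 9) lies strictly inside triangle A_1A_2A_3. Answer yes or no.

Barycentric coordinates of P: (-50/73, -3/73, 126/73).
The three coordinates are negative, negative, positive; a point is interior exactly when all three are positive.

no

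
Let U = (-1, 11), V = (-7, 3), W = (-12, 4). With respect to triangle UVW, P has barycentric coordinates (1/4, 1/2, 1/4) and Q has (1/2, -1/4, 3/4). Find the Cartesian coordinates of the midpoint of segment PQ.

(-29/4, 13/2)

Barycentric coordinates of the midpoint are the average: (3/8, 1/8, 1/2).
Converting: (3/8)·U + (1/8)·V + (1/2)·W = (-29/4, 13/2).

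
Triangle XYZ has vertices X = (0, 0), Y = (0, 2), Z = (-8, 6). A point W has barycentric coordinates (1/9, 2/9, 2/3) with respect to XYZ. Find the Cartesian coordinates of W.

W = (1/9)·X + (2/9)·Y + (2/3)·Z.
x-coordinate: (1/9)·0 + (2/9)·0 + (2/3)·(-8) = -16/3.
y-coordinate: (1/9)·0 + (2/9)·2 + (2/3)·6 = 40/9.

(-16/3, 40/9)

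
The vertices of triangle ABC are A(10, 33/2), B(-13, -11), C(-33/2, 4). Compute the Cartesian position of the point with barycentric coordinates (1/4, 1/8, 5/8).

(-151/16, 21/4)

P = (1/4)·A + (1/8)·B + (5/8)·C.
x-coordinate: (1/4)·10 + (1/8)·(-13) + (5/8)·(-33/2) = -151/16.
y-coordinate: (1/4)·(33/2) + (1/8)·(-11) + (5/8)·4 = 21/4.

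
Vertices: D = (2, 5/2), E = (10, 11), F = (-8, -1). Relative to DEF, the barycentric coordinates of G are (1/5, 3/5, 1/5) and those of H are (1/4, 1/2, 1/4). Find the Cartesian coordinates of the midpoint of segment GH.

(83/20, 511/80)

Barycentric coordinates of the midpoint are the average: (9/40, 11/20, 9/40).
Converting: (9/40)·D + (11/20)·E + (9/40)·F = (83/20, 511/80).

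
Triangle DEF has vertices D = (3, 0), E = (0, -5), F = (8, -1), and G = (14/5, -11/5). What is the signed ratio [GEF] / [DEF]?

2/5

[DEF] = ½·(3·(-5−(-1)) + 0·(-1−0) + 8·(0−(-5))) = ½·(-12 + 0 + 40) = 14.
[GEF] = ½·((14/5)·(-5−(-1)) + 0·(-1−(-11/5)) + 8·(-11/5−(-5))) = ½·(-56/5 + 0 + 112/5) = 28/5, so the ratio is (28/5)/14 = 2/5.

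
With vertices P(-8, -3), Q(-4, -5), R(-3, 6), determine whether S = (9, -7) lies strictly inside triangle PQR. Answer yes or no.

Barycentric coordinates of S: (-145/46, 173/46, 9/23).
The three coordinates are negative, positive, positive; a point is interior exactly when all three are positive.

no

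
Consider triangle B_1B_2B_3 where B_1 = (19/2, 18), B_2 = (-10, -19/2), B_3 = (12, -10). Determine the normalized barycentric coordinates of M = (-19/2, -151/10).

Signed area of the reference triangle: [B_1B_2B_3] = ½·((19/2)·(-19/2−(-10)) + (-10)·(-10−18) + 12·(18−(-19/2))) = ½·(19/4 + 280 + 330) = 2459/8.
[MB_2B_3] = ½·((-19/2)·(-19/2−(-10)) + (-10)·(-10−(-151/10)) + 12·(-151/10−(-19/2))) = ½·(-19/4 − 51 − 336/5) = -2459/40, so the B_1-coordinate is (-2459/40)/(2459/8) = -1/5.
[B_1MB_3] = ½·((19/2)·(-151/10−(-10)) + (-19/2)·(-10−18) + 12·(18−(-151/10))) = ½·(-969/20 + 266 + 1986/5) = 2459/8, so the B_2-coordinate is 1.
[B_1B_2M] = ½·((19/2)·(-19/2−(-151/10)) + (-10)·(-151/10−18) + (-19/2)·(18−(-19/2))) = ½·(266/5 + 331 − 1045/4) = 2459/40, so the B_3-coordinate is 1/5.
Check: -1/5 + 1 + 1/5 = 1.

(-1/5, 1, 1/5)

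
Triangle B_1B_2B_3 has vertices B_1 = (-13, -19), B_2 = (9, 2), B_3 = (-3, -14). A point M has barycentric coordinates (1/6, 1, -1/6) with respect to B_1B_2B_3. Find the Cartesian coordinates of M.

(22/3, 7/6)

M = (1/6)·B_1 + 1·B_2 + (-1/6)·B_3.
x-coordinate: (1/6)·(-13) + 1·9 + (-1/6)·(-3) = 22/3.
y-coordinate: (1/6)·(-19) + 1·2 + (-1/6)·(-14) = 7/6.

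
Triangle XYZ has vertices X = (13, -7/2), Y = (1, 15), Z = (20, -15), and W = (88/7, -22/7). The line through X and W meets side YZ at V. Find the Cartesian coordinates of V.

(62/5, -3)

Barycentric coordinates of W with respect to XYZ: (2/7, 2/7, 3/7).
On side YZ the X-coordinate is zero; dropping W's X-weight 2/7 and renormalizing the remaining 2/7 : 3/7 gives weights 2/5, 3/5 on Y, Z.
V = (2/5)·(1, 15) + (3/5)·(20, -15) = (62/5, -3).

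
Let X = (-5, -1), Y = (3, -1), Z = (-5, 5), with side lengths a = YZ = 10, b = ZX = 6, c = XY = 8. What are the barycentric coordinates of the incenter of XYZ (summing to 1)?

(5/12, 1/4, 1/3)

The incenter has barycentric coordinates proportional to the opposite side lengths: (10 : 6 : 8).
Normalizing by 10+6+8 = 24 gives (5/12, 1/4, 1/3).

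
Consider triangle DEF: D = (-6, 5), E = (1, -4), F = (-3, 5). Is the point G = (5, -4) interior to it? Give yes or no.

no

Barycentric coordinates of G: (-4/3, 1, 4/3).
The three coordinates are negative, positive, positive; a point is interior exactly when all three are positive.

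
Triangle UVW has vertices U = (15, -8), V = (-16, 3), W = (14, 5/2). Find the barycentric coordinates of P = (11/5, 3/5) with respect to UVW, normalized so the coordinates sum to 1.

(1/5, 2/5, 2/5)

Signed area of the reference triangle: [UVW] = ½·(15·(3−(5/2)) + (-16)·(5/2−(-8)) + 14·(-8−3)) = ½·(15/2 − 168 − 154) = -629/4.
[PVW] = ½·((11/5)·(3−(5/2)) + (-16)·(5/2−(3/5)) + 14·(3/5−3)) = ½·(11/10 − 152/5 − 168/5) = -629/20, so the U-coordinate is (-629/20)/(-629/4) = 1/5.
[UPW] = ½·(15·(3/5−(5/2)) + (11/5)·(5/2−(-8)) + 14·(-8−(3/5))) = ½·(-57/2 + 231/10 − 602/5) = -629/10, so the V-coordinate is 2/5.
[UVP] = ½·(15·(3−(3/5)) + (-16)·(3/5−(-8)) + (11/5)·(-8−3)) = ½·(36 − 688/5 − 121/5) = -629/10, so the W-coordinate is 2/5.
Check: 1/5 + 2/5 + 2/5 = 1.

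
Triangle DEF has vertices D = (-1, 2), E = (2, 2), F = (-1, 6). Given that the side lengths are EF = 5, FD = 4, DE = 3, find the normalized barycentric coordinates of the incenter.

(5/12, 1/3, 1/4)

The incenter has barycentric coordinates proportional to the opposite side lengths: (5 : 4 : 3).
Normalizing by 5+4+3 = 12 gives (5/12, 1/3, 1/4).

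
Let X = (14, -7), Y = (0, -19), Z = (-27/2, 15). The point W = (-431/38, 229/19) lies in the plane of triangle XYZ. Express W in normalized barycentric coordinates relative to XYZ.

Signed area of the reference triangle: [XYZ] = ½·(14·(-19−15) + 0·(15−(-7)) + (-27/2)·(-7−(-19))) = ½·(-476 + 0 − 162) = -319.
[WYZ] = ½·((-431/38)·(-19−15) + 0·(15−(229/19)) + (-27/2)·(229/19−(-19))) = ½·(7327/19 + 0 − 7965/19) = -319/19, so the X-coordinate is (-319/19)/(-319) = 1/19.
[XWZ] = ½·(14·(229/19−15) + (-431/38)·(15−(-7)) + (-27/2)·(-7−(229/19))) = ½·(-784/19 − 4741/19 + 4887/19) = -319/19, so the Y-coordinate is 1/19.
[XYW] = ½·(14·(-19−(229/19)) + 0·(229/19−(-7)) + (-431/38)·(-7−(-19))) = ½·(-8260/19 + 0 − 2586/19) = -5423/19, so the Z-coordinate is 17/19.
Check: 1/19 + 1/19 + 17/19 = 1.

(1/19, 1/19, 17/19)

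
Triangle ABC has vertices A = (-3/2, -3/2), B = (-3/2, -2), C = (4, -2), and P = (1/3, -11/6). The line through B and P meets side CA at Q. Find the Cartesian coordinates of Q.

(5/4, -7/4)

Barycentric coordinates of P with respect to ABC: (1/3, 1/3, 1/3).
On side CA the B-coordinate is zero; dropping P's B-weight 1/3 and renormalizing the remaining 1/3 : 1/3 gives weights 1/2, 1/2 on C, A.
Q = (1/2)·(4, -2) + (1/2)·(-3/2, -3/2) = (5/4, -7/4).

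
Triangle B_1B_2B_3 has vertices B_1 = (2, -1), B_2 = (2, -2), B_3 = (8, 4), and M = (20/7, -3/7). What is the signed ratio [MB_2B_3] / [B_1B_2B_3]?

[B_1B_2B_3] = ½·(2·(-2−4) + 2·(4−(-1)) + 8·(-1−(-2))) = ½·(-12 + 10 + 8) = 3.
[MB_2B_3] = ½·((20/7)·(-2−4) + 2·(4−(-3/7)) + 8·(-3/7−(-2))) = ½·(-120/7 + 62/7 + 88/7) = 15/7, so the ratio is (15/7)/3 = 5/7.

5/7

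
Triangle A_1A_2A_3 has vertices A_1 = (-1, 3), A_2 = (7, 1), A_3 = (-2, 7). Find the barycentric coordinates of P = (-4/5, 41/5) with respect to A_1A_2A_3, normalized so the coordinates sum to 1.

Signed area of the reference triangle: [A_1A_2A_3] = ½·((-1)·(1−7) + 7·(7−3) + (-2)·(3−1)) = ½·(6 + 28 − 4) = 15.
[PA_2A_3] = ½·((-4/5)·(1−7) + 7·(7−(41/5)) + (-2)·(41/5−1)) = ½·(24/5 − 42/5 − 72/5) = -9, so the A_1-coordinate is (-9)/15 = -3/5.
[A_1PA_3] = ½·((-1)·(41/5−7) + (-4/5)·(7−3) + (-2)·(3−(41/5))) = ½·(-6/5 − 16/5 + 52/5) = 3, so the A_2-coordinate is 1/5.
[A_1A_2P] = ½·((-1)·(1−(41/5)) + 7·(41/5−3) + (-4/5)·(3−1)) = ½·(36/5 + 182/5 − 8/5) = 21, so the A_3-coordinate is 7/5.

(-3/5, 1/5, 7/5)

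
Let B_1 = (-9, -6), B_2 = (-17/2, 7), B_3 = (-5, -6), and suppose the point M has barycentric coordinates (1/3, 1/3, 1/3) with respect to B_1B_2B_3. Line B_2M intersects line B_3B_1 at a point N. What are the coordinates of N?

(-7, -6)

Line B_2M meets B_3B_1 where the B_2-coordinate vanishes; zeroing M's B_2-weight and renormalizing leaves B_3, B_1-weights 1/3 : 1/3 → (1/2, 1/2).
So N = (1/2)·B_3 + (1/2)·B_1 = (-7, -6).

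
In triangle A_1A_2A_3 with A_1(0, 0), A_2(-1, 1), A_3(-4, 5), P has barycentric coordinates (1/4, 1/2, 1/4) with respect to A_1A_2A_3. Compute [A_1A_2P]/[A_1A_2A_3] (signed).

The signed ratio [A_1A_2P]/[A_1A_2A_3] equals the barycentric coordinate of P at vertex A_3, which is 1/4.

1/4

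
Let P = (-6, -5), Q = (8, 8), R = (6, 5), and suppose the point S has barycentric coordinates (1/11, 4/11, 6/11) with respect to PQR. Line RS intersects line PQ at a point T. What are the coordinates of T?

(26/5, 27/5)

Line RS meets PQ where the R-coordinate vanishes; zeroing S's R-weight and renormalizing leaves P, Q-weights 1/11 : 4/11 → (1/5, 4/5).
So T = (1/5)·P + (4/5)·Q = (26/5, 27/5).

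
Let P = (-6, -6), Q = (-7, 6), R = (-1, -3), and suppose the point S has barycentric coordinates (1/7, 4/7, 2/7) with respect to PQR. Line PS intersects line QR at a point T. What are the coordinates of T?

Line PS meets QR where the P-coordinate vanishes; zeroing S's P-weight and renormalizing leaves Q, R-weights 4/7 : 2/7 → (2/3, 1/3).
So T = (2/3)·Q + (1/3)·R = (-5, 3).

(-5, 3)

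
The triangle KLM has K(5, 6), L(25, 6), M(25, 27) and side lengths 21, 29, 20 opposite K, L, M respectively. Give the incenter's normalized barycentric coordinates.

(3/10, 29/70, 2/7)

The incenter has barycentric coordinates proportional to the opposite side lengths: (21 : 29 : 20).
Normalizing by 21+29+20 = 70 gives (3/10, 29/70, 2/7).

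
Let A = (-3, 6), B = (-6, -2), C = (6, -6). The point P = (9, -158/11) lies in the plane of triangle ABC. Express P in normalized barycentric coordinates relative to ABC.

(-9/11, 4/11, 16/11)

Signed area of the reference triangle: [ABC] = ½·((-3)·(-2−(-6)) + (-6)·(-6−6) + 6·(6−(-2))) = ½·(-12 + 72 + 48) = 54.
[PBC] = ½·(9·(-2−(-6)) + (-6)·(-6−(-158/11)) + 6·(-158/11−(-2))) = ½·(36 − 552/11 − 816/11) = -486/11, so the A-coordinate is (-486/11)/54 = -9/11.
[APC] = ½·((-3)·(-158/11−(-6)) + 9·(-6−6) + 6·(6−(-158/11))) = ½·(276/11 − 108 + 1344/11) = 216/11, so the B-coordinate is 4/11.
[ABP] = ½·((-3)·(-2−(-158/11)) + (-6)·(-158/11−6) + 9·(6−(-2))) = ½·(-408/11 + 1344/11 + 72) = 864/11, so the C-coordinate is 16/11.
Check: -9/11 + 4/11 + 16/11 = 1.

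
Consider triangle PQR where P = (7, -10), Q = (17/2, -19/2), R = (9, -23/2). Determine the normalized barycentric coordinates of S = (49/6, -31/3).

(1/3, 1/3, 1/3)

Signed area of the reference triangle: [PQR] = ½·(7·(-19/2−(-23/2)) + (17/2)·(-23/2−(-10)) + 9·(-10−(-19/2))) = ½·(14 − 51/4 − 9/2) = -13/8.
[SQR] = ½·((49/6)·(-19/2−(-23/2)) + (17/2)·(-23/2−(-31/3)) + 9·(-31/3−(-19/2))) = ½·(49/3 − 119/12 − 15/2) = -13/24, so the P-coordinate is (-13/24)/(-13/8) = 1/3.
[PSR] = ½·(7·(-31/3−(-23/2)) + (49/6)·(-23/2−(-10)) + 9·(-10−(-31/3))) = ½·(49/6 − 49/4 + 3) = -13/24, so the Q-coordinate is 1/3.
[PQS] = ½·(7·(-19/2−(-31/3)) + (17/2)·(-31/3−(-10)) + (49/6)·(-10−(-19/2))) = ½·(35/6 − 17/6 − 49/12) = -13/24, so the R-coordinate is 1/3.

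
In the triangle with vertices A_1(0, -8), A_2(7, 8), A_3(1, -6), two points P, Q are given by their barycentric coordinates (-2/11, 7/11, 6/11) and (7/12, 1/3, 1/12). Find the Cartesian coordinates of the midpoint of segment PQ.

Barycentric coordinates of the midpoint are the average: (53/264, 16/33, 83/264).
Converting: (53/264)·A_1 + (16/33)·A_2 + (83/264)·A_3 = (89/24, 17/44).

(89/24, 17/44)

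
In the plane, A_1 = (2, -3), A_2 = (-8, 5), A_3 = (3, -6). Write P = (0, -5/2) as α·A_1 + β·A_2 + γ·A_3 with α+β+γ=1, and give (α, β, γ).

Signed area of the reference triangle: [A_1A_2A_3] = ½·(2·(5−(-6)) + (-8)·(-6−(-3)) + 3·(-3−5)) = ½·(22 + 24 − 24) = 11.
[PA_2A_3] = ½·(0·(5−(-6)) + (-8)·(-6−(-5/2)) + 3·(-5/2−5)) = ½·(0 + 28 − 45/2) = 11/4, so the A_1-coordinate is (11/4)/11 = 1/4.
[A_1PA_3] = ½·(2·(-5/2−(-6)) + 0·(-6−(-3)) + 3·(-3−(-5/2))) = ½·(7 + 0 − 3/2) = 11/4, so the A_2-coordinate is 1/4.
[A_1A_2P] = ½·(2·(5−(-5/2)) + (-8)·(-5/2−(-3)) + 0·(-3−5)) = ½·(15 − 4 + 0) = 11/2, so the A_3-coordinate is 1/2.
Check: 1/4 + 1/4 + 1/2 = 1.

(1/4, 1/4, 1/2)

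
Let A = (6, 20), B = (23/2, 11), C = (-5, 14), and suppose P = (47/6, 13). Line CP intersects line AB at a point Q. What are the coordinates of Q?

Barycentric coordinates of P with respect to ABC: (1/6, 2/3, 1/6).
On side AB the C-coordinate is zero; dropping P's C-weight 1/6 and renormalizing the remaining 1/6 : 2/3 gives weights 1/5, 4/5 on A, B.
Q = (1/5)·(6, 20) + (4/5)·(23/2, 11) = (52/5, 64/5).

(52/5, 64/5)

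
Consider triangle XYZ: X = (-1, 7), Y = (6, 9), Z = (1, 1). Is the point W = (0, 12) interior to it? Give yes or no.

Barycentric coordinates of W: (63/46, 8/23, -33/46).
The three coordinates are positive, positive, negative; a point is interior exactly when all three are positive.

no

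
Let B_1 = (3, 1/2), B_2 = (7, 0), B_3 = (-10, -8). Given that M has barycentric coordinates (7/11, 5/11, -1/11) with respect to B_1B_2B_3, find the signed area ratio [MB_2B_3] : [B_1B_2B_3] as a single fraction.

7/11

The signed ratio [MB_2B_3]/[B_1B_2B_3] equals the barycentric coordinate of M at vertex B_1, which is 7/11.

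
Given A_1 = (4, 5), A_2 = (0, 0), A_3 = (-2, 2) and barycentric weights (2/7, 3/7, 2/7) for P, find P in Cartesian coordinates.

P = (2/7)·A_1 + (3/7)·A_2 + (2/7)·A_3.
x-coordinate: (2/7)·4 + (3/7)·0 + (2/7)·(-2) = 4/7.
y-coordinate: (2/7)·5 + (3/7)·0 + (2/7)·2 = 2.

(4/7, 2)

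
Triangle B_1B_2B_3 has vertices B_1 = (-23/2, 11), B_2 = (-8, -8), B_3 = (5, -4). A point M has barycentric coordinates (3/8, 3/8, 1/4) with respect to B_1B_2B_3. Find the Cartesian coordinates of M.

M = (3/8)·B_1 + (3/8)·B_2 + (1/4)·B_3.
x-coordinate: (3/8)·(-23/2) + (3/8)·(-8) + (1/4)·5 = -97/16.
y-coordinate: (3/8)·11 + (3/8)·(-8) + (1/4)·(-4) = 1/8.

(-97/16, 1/8)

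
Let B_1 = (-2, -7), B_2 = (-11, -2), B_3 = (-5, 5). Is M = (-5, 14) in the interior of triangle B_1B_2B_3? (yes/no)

Barycentric coordinates of M: (-18/31, -9/31, 58/31).
The three coordinates are negative, negative, positive; a point is interior exactly when all three are positive.

no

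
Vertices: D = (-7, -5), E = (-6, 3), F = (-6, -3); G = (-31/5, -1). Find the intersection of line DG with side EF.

Barycentric coordinates of G with respect to DEF: (1/5, 2/5, 2/5).
On side EF the D-coordinate is zero; dropping G's D-weight 1/5 and renormalizing the remaining 2/5 : 2/5 gives weights 1/2, 1/2 on E, F.
H = (1/2)·(-6, 3) + (1/2)·(-6, -3) = (-6, 0).

(-6, 0)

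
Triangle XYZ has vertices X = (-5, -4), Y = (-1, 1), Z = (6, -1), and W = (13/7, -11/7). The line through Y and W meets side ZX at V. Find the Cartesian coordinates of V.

(7/3, -2)

Barycentric coordinates of W with respect to XYZ: (2/7, 1/7, 4/7).
On side ZX the Y-coordinate is zero; dropping W's Y-weight 1/7 and renormalizing the remaining 4/7 : 2/7 gives weights 2/3, 1/3 on Z, X.
V = (2/3)·(6, -1) + (1/3)·(-5, -4) = (7/3, -2).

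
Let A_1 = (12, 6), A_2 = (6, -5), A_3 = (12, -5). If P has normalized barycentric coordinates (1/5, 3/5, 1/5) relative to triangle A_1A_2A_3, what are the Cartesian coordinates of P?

P = (1/5)·A_1 + (3/5)·A_2 + (1/5)·A_3.
x-coordinate: (1/5)·12 + (3/5)·6 + (1/5)·12 = 42/5.
y-coordinate: (1/5)·6 + (3/5)·(-5) + (1/5)·(-5) = -14/5.

(42/5, -14/5)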